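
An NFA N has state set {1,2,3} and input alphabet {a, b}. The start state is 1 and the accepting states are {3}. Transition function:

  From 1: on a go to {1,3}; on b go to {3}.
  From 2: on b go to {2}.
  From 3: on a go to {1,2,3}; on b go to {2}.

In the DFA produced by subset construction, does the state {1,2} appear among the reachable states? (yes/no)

no

Start state of the DFA: {1}.
{1} --a--> {1,3}  [new]
{1} --b--> {3}  [new]
{1,3} --a--> {1,2,3}  [new]
{1,3} --b--> {2,3}  [new]
{3} --a--> {1,2,3}  [seen]
{3} --b--> {2}  [new]
{1,2,3} --a--> {1,2,3}  [seen]
{1,2,3} --b--> {2,3}  [seen]
{2,3} --a--> {1,2,3}  [seen]
{2,3} --b--> {2}  [seen]
{2} --a--> ∅  [new]
{2} --b--> {2}  [seen]
∅ --a--> ∅  [seen]
∅ --b--> ∅  [seen]
Reachable DFA states: {1}, {1,3}, {3}, {1,2,3}, {2,3}, {2}, ∅.
{1,2} is not among them.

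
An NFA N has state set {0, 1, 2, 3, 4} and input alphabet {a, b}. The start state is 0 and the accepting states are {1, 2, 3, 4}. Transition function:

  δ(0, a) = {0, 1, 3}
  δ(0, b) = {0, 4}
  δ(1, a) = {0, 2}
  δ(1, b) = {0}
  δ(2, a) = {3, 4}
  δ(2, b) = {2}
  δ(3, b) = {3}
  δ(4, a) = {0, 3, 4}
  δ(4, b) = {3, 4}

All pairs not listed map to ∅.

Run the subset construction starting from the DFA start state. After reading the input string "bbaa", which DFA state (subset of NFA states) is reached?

{0, 1, 2, 3, 4}

Start: {0}.
δ(0,b) = {0, 4}.
Union: {0, 4}.
After b: {0, 4}.
δ(0,b) = {0, 4}; δ(4,b) = {3, 4}.
Union: {0, 3, 4}.
After b: {0, 3, 4}.
δ(0,a) = {0, 1, 3}; δ(3,a) = ∅; δ(4,a) = {0, 3, 4}.
Union: {0, 1, 3, 4}.
After a: {0, 1, 3, 4}.
δ(0,a) = {0, 1, 3}; δ(1,a) = {0, 2}; δ(3,a) = ∅; δ(4,a) = {0, 3, 4}.
Union: {0, 1, 2, 3, 4}.
After a: {0, 1, 2, 3, 4}.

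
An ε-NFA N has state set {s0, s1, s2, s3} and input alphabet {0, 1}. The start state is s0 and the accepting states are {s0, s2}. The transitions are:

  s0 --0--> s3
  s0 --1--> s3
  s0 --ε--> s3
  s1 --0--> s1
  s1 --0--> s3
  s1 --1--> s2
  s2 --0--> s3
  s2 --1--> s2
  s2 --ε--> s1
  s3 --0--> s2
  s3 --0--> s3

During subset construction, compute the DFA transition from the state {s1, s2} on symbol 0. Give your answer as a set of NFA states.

δ(s1,0) = {s1, s3}; δ(s2,0) = {s3}.
Union: {s1, s3}.

{s1, s3}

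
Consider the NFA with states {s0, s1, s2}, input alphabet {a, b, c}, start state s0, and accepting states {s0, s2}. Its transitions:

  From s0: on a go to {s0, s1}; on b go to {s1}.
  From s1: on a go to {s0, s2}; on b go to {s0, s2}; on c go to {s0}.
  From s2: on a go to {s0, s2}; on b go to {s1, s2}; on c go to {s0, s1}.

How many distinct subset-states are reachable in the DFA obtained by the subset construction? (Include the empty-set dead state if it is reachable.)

7

Start state of the DFA: {s0}.
{s0} --a--> {s0, s1}  [new]
{s0} --b--> {s1}  [new]
{s0} --c--> ∅  [new]
{s0, s1} --a--> {s0, s1, s2}  [new]
{s0, s1} --b--> {s0, s1, s2}  [seen]
{s0, s1} --c--> {s0}  [seen]
{s1} --a--> {s0, s2}  [new]
{s1} --b--> {s0, s2}  [seen]
{s1} --c--> {s0}  [seen]
∅ --a--> ∅  [seen]
∅ --b--> ∅  [seen]
∅ --c--> ∅  [seen]
{s0, s1, s2} --a--> {s0, s1, s2}  [seen]
{s0, s1, s2} --b--> {s0, s1, s2}  [seen]
{s0, s1, s2} --c--> {s0, s1}  [seen]
{s0, s2} --a--> {s0, s1, s2}  [seen]
{s0, s2} --b--> {s1, s2}  [new]
{s0, s2} --c--> {s0, s1}  [seen]
{s1, s2} --a--> {s0, s2}  [seen]
{s1, s2} --b--> {s0, s1, s2}  [seen]
{s1, s2} --c--> {s0, s1}  [seen]
Reachable DFA states: {s0}, {s0, s1}, {s1}, ∅, {s0, s1, s2}, {s0, s2}, {s1, s2}.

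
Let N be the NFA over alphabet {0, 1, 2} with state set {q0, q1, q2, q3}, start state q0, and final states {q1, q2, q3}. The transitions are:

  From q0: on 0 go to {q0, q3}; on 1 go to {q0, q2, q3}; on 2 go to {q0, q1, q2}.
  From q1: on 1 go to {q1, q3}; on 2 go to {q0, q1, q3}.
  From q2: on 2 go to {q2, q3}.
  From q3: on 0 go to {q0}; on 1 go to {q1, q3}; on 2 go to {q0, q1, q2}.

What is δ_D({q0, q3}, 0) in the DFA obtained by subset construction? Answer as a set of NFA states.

{q0, q3}

δ(q0,0) = {q0, q3}; δ(q3,0) = {q0}.
Union: {q0, q3}.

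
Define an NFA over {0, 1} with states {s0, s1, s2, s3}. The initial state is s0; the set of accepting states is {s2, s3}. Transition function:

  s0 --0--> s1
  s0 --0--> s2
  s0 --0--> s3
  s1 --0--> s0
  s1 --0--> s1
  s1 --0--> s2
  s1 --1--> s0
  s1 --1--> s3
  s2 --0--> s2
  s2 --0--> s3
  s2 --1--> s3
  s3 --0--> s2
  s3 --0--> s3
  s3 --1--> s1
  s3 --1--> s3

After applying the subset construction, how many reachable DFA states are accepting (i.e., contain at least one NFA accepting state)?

Start state of the DFA: {s0}.
{s0} --0--> {s1, s2, s3}  [new]
{s0} --1--> ∅  [new]
{s1, s2, s3} --0--> {s0, s1, s2, s3}  [new]
{s1, s2, s3} --1--> {s0, s1, s3}  [new]
∅ --0--> ∅  [seen]
∅ --1--> ∅  [seen]
{s0, s1, s2, s3} --0--> {s0, s1, s2, s3}  [seen]
{s0, s1, s2, s3} --1--> {s0, s1, s3}  [seen]
{s0, s1, s3} --0--> {s0, s1, s2, s3}  [seen]
{s0, s1, s3} --1--> {s0, s1, s3}  [seen]
Reachable DFA states: {s0}, {s1, s2, s3}, ∅, {s0, s1, s2, s3}, {s0, s1, s3}.
Accepting DFA states (contain an NFA accepting state): {s1, s2, s3}, {s0, s1, s2, s3}, {s0, s1, s3}.

3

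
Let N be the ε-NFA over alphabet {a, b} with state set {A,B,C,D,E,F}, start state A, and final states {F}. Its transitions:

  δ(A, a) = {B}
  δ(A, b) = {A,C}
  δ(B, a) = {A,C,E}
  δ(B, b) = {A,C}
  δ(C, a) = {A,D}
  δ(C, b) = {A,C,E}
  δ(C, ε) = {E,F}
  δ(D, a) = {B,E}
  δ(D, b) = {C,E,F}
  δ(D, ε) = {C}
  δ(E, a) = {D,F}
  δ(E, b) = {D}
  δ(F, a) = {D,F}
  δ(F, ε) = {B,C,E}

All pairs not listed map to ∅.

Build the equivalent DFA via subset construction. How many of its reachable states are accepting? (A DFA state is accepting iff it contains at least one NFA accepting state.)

Start state of the DFA: {A} (ε-closure of the NFA start).
{A} --a--> {B}  [new]
{A} --b--> {A,B,C,E,F}  [new]
{B} --a--> {A,B,C,E,F}  [seen]
{B} --b--> {A,B,C,E,F}  [seen]
{A,B,C,E,F} --a--> {A,B,C,D,E,F}  [new]
{A,B,C,E,F} --b--> {A,B,C,D,E,F}  [seen]
{A,B,C,D,E,F} --a--> {A,B,C,D,E,F}  [seen]
{A,B,C,D,E,F} --b--> {A,B,C,D,E,F}  [seen]
Reachable DFA states: {A}, {B}, {A,B,C,E,F}, {A,B,C,D,E,F}.
Accepting DFA states (contain an NFA accepting state): {A,B,C,E,F}, {A,B,C,D,E,F}.

2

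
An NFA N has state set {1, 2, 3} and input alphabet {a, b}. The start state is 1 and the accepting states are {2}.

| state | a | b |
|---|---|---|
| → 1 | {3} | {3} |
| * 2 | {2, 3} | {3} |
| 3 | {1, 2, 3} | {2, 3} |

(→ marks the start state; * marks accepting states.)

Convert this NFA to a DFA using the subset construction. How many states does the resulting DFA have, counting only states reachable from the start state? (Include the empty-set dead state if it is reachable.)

Start state of the DFA: {1}.
{1} --a--> {3}  [new]
{1} --b--> {3}  [seen]
{3} --a--> {1, 2, 3}  [new]
{3} --b--> {2, 3}  [new]
{1, 2, 3} --a--> {1, 2, 3}  [seen]
{1, 2, 3} --b--> {2, 3}  [seen]
{2, 3} --a--> {1, 2, 3}  [seen]
{2, 3} --b--> {2, 3}  [seen]
Reachable DFA states: {1}, {3}, {1, 2, 3}, {2, 3}.

4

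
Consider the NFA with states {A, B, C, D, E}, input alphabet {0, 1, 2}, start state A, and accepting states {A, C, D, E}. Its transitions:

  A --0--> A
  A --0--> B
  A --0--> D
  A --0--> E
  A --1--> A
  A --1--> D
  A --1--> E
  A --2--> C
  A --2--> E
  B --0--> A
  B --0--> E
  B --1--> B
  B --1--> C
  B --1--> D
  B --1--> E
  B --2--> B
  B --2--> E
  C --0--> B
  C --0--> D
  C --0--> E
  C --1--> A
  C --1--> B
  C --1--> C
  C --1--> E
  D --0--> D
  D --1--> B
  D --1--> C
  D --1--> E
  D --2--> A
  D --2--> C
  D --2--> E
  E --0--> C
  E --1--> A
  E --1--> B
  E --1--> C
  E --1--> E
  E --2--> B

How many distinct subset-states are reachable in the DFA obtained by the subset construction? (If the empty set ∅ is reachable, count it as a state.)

12

Start state of the DFA: {A}.
{A} --0--> {A, B, D, E}  [new]
{A} --1--> {A, D, E}  [new]
{A} --2--> {C, E}  [new]
{A, B, D, E} --0--> {A, B, C, D, E}  [new]
{A, B, D, E} --1--> {A, B, C, D, E}  [seen]
{A, B, D, E} --2--> {A, B, C, E}  [new]
{A, D, E} --0--> {A, B, C, D, E}  [seen]
{A, D, E} --1--> {A, B, C, D, E}  [seen]
{A, D, E} --2--> {A, B, C, E}  [seen]
{C, E} --0--> {B, C, D, E}  [new]
{C, E} --1--> {A, B, C, E}  [seen]
{C, E} --2--> {B}  [new]
{A, B, C, D, E} --0--> {A, B, C, D, E}  [seen]
{A, B, C, D, E} --1--> {A, B, C, D, E}  [seen]
{A, B, C, D, E} --2--> {A, B, C, E}  [seen]
{A, B, C, E} --0--> {A, B, C, D, E}  [seen]
{A, B, C, E} --1--> {A, B, C, D, E}  [seen]
{A, B, C, E} --2--> {B, C, E}  [new]
{B, C, D, E} --0--> {A, B, C, D, E}  [seen]
{B, C, D, E} --1--> {A, B, C, D, E}  [seen]
{B, C, D, E} --2--> {A, B, C, E}  [seen]
{B} --0--> {A, E}  [new]
{B} --1--> {B, C, D, E}  [seen]
{B} --2--> {B, E}  [new]
{B, C, E} --0--> {A, B, C, D, E}  [seen]
{B, C, E} --1--> {A, B, C, D, E}  [seen]
{B, C, E} --2--> {B, E}  [seen]
{A, E} --0--> {A, B, C, D, E}  [seen]
{A, E} --1--> {A, B, C, D, E}  [seen]
{A, E} --2--> {B, C, E}  [seen]
{B, E} --0--> {A, C, E}  [new]
{B, E} --1--> {A, B, C, D, E}  [seen]
{B, E} --2--> {B, E}  [seen]
{A, C, E} --0--> {A, B, C, D, E}  [seen]
{A, C, E} --1--> {A, B, C, D, E}  [seen]
{A, C, E} --2--> {B, C, E}  [seen]
Reachable DFA states: {A}, {A, B, D, E}, {A, D, E}, {C, E}, {A, B, C, D, E}, {A, B, C, E}, {B, C, D, E}, {B}, {B, C, E}, {A, E}, {B, E}, {A, C, E}.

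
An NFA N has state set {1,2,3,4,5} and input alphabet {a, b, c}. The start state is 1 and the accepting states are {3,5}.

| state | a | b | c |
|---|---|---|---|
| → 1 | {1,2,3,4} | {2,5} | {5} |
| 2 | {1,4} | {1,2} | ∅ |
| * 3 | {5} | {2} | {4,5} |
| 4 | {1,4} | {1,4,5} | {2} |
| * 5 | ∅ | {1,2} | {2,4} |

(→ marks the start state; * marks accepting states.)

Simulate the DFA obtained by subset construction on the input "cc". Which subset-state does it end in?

Start: {1}.
δ(1,c) = {5}.
Union: {5}.
After c: {5}.
δ(5,c) = {2,4}.
Union: {2,4}.
After c: {2,4}.

{2,4}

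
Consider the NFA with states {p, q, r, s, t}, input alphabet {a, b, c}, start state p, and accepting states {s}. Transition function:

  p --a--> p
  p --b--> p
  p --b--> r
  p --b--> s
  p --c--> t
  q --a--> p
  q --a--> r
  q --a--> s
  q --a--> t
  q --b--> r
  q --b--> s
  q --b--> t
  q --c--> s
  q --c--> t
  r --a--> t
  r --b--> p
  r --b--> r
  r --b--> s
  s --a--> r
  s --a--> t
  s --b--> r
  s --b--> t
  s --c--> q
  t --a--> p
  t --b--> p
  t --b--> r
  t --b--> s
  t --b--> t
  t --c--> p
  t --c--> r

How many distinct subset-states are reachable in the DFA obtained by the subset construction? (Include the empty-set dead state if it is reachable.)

Start state of the DFA: {p}.
{p} --a--> {p}  [seen]
{p} --b--> {p, r, s}  [new]
{p} --c--> {t}  [new]
{p, r, s} --a--> {p, r, t}  [new]
{p, r, s} --b--> {p, r, s, t}  [new]
{p, r, s} --c--> {q, t}  [new]
{t} --a--> {p}  [seen]
{t} --b--> {p, r, s, t}  [seen]
{t} --c--> {p, r}  [new]
{p, r, t} --a--> {p, t}  [new]
{p, r, t} --b--> {p, r, s, t}  [seen]
{p, r, t} --c--> {p, r, t}  [seen]
{p, r, s, t} --a--> {p, r, t}  [seen]
{p, r, s, t} --b--> {p, r, s, t}  [seen]
{p, r, s, t} --c--> {p, q, r, t}  [new]
{q, t} --a--> {p, r, s, t}  [seen]
{q, t} --b--> {p, r, s, t}  [seen]
{q, t} --c--> {p, r, s, t}  [seen]
{p, r} --a--> {p, t}  [seen]
{p, r} --b--> {p, r, s}  [seen]
{p, r} --c--> {t}  [seen]
{p, t} --a--> {p}  [seen]
{p, t} --b--> {p, r, s, t}  [seen]
{p, t} --c--> {p, r, t}  [seen]
{p, q, r, t} --a--> {p, r, s, t}  [seen]
{p, q, r, t} --b--> {p, r, s, t}  [seen]
{p, q, r, t} --c--> {p, r, s, t}  [seen]
Reachable DFA states: {p}, {p, r, s}, {t}, {p, r, t}, {p, r, s, t}, {q, t}, {p, r}, {p, t}, {p, q, r, t}.

9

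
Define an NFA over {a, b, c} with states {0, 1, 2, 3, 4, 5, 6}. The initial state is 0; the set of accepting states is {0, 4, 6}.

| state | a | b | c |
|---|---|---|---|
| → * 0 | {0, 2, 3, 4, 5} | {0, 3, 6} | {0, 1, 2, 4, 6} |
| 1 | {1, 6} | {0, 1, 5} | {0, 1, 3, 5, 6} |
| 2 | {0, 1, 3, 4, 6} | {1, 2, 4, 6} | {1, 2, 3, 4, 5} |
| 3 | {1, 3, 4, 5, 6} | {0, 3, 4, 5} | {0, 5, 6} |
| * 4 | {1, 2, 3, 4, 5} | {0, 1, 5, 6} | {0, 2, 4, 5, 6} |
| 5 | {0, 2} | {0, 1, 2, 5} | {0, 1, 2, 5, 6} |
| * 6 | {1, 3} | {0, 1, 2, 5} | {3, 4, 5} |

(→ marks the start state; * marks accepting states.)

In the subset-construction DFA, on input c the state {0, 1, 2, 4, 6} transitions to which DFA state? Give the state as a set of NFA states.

{0, 1, 2, 3, 4, 5, 6}

δ(0,c) = {0, 1, 2, 4, 6}; δ(1,c) = {0, 1, 3, 5, 6}; δ(2,c) = {1, 2, 3, 4, 5}; δ(4,c) = {0, 2, 4, 5, 6}; δ(6,c) = {3, 4, 5}.
Union: {0, 1, 2, 3, 4, 5, 6}.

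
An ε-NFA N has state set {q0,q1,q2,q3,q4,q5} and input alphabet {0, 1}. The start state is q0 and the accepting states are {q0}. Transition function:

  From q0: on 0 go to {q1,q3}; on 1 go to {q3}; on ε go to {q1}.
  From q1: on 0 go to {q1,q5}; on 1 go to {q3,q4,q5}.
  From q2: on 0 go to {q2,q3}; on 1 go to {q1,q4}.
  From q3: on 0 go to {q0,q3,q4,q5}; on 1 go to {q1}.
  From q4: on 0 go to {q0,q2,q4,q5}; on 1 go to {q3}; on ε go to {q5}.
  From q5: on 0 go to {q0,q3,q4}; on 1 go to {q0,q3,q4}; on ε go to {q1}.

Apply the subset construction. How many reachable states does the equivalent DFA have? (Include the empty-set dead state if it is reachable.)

5

Start state of the DFA: {q0,q1} (ε-closure of the NFA start).
{q0,q1} --0--> {q1,q3,q5}  [new]
{q0,q1} --1--> {q1,q3,q4,q5}  [new]
{q1,q3,q5} --0--> {q0,q1,q3,q4,q5}  [new]
{q1,q3,q5} --1--> {q0,q1,q3,q4,q5}  [seen]
{q1,q3,q4,q5} --0--> {q0,q1,q2,q3,q4,q5}  [new]
{q1,q3,q4,q5} --1--> {q0,q1,q3,q4,q5}  [seen]
{q0,q1,q3,q4,q5} --0--> {q0,q1,q2,q3,q4,q5}  [seen]
{q0,q1,q3,q4,q5} --1--> {q0,q1,q3,q4,q5}  [seen]
{q0,q1,q2,q3,q4,q5} --0--> {q0,q1,q2,q3,q4,q5}  [seen]
{q0,q1,q2,q3,q4,q5} --1--> {q0,q1,q3,q4,q5}  [seen]
Reachable DFA states: {q0,q1}, {q1,q3,q5}, {q1,q3,q4,q5}, {q0,q1,q3,q4,q5}, {q0,q1,q2,q3,q4,q5}.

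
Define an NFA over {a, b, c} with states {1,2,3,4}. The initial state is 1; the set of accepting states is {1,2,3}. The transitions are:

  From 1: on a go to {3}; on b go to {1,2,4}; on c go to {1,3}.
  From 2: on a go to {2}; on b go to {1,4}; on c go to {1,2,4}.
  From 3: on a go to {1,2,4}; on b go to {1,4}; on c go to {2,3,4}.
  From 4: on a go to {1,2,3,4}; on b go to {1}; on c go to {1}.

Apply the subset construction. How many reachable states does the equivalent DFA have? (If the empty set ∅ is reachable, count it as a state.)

Start state of the DFA: {1}.
{1} --a--> {3}  [new]
{1} --b--> {1,2,4}  [new]
{1} --c--> {1,3}  [new]
{3} --a--> {1,2,4}  [seen]
{3} --b--> {1,4}  [new]
{3} --c--> {2,3,4}  [new]
{1,2,4} --a--> {1,2,3,4}  [new]
{1,2,4} --b--> {1,2,4}  [seen]
{1,2,4} --c--> {1,2,3,4}  [seen]
{1,3} --a--> {1,2,3,4}  [seen]
{1,3} --b--> {1,2,4}  [seen]
{1,3} --c--> {1,2,3,4}  [seen]
{1,4} --a--> {1,2,3,4}  [seen]
{1,4} --b--> {1,2,4}  [seen]
{1,4} --c--> {1,3}  [seen]
{2,3,4} --a--> {1,2,3,4}  [seen]
{2,3,4} --b--> {1,4}  [seen]
{2,3,4} --c--> {1,2,3,4}  [seen]
{1,2,3,4} --a--> {1,2,3,4}  [seen]
{1,2,3,4} --b--> {1,2,4}  [seen]
{1,2,3,4} --c--> {1,2,3,4}  [seen]
Reachable DFA states: {1}, {3}, {1,2,4}, {1,3}, {1,4}, {2,3,4}, {1,2,3,4}.

7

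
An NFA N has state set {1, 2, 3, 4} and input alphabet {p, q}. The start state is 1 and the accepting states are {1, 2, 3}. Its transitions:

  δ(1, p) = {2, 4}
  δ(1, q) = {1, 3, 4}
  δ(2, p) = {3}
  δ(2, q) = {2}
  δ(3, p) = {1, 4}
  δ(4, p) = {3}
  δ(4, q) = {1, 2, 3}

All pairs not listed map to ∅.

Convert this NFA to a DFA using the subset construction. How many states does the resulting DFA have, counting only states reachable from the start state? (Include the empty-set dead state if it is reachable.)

Start state of the DFA: {1}.
{1} --p--> {2, 4}  [new]
{1} --q--> {1, 3, 4}  [new]
{2, 4} --p--> {3}  [new]
{2, 4} --q--> {1, 2, 3}  [new]
{1, 3, 4} --p--> {1, 2, 3, 4}  [new]
{1, 3, 4} --q--> {1, 2, 3, 4}  [seen]
{3} --p--> {1, 4}  [new]
{3} --q--> ∅  [new]
{1, 2, 3} --p--> {1, 2, 3, 4}  [seen]
{1, 2, 3} --q--> {1, 2, 3, 4}  [seen]
{1, 2, 3, 4} --p--> {1, 2, 3, 4}  [seen]
{1, 2, 3, 4} --q--> {1, 2, 3, 4}  [seen]
{1, 4} --p--> {2, 3, 4}  [new]
{1, 4} --q--> {1, 2, 3, 4}  [seen]
∅ --p--> ∅  [seen]
∅ --q--> ∅  [seen]
{2, 3, 4} --p--> {1, 3, 4}  [seen]
{2, 3, 4} --q--> {1, 2, 3}  [seen]
Reachable DFA states: {1}, {2, 4}, {1, 3, 4}, {3}, {1, 2, 3}, {1, 2, 3, 4}, {1, 4}, ∅, {2, 3, 4}.

9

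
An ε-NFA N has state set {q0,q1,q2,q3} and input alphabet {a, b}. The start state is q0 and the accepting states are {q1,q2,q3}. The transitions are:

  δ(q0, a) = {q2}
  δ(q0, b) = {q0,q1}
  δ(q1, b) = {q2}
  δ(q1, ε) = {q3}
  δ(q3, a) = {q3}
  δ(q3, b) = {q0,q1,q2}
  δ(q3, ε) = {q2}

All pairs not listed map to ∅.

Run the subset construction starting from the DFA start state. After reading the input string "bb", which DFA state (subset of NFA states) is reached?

Start: {q0}.
δ(q0,b) = {q0,q1}.
Union: {q0,q1}.
ε-closure gives {q0,q1,q2,q3}.
After b: {q0,q1,q2,q3}.
δ(q0,b) = {q0,q1}; δ(q1,b) = {q2}; δ(q2,b) = ∅; δ(q3,b) = {q0,q1,q2}.
Union: {q0,q1,q2}.
ε-closure gives {q0,q1,q2,q3}.
After b: {q0,q1,q2,q3}.

{q0,q1,q2,q3}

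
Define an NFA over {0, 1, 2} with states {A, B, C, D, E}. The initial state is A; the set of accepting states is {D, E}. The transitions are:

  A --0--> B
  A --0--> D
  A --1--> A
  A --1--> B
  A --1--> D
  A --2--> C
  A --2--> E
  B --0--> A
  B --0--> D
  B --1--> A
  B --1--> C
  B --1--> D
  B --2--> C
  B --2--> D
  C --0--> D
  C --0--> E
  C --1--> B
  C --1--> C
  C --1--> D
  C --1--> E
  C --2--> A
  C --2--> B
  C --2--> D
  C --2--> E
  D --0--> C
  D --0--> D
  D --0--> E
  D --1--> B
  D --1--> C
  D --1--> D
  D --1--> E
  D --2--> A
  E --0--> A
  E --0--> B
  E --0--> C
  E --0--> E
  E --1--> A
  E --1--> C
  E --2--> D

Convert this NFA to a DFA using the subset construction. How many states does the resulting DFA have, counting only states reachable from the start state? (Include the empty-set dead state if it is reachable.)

Start state of the DFA: {A}.
{A} --0--> {B, D}  [new]
{A} --1--> {A, B, D}  [new]
{A} --2--> {C, E}  [new]
{B, D} --0--> {A, C, D, E}  [new]
{B, D} --1--> {A, B, C, D, E}  [new]
{B, D} --2--> {A, C, D}  [new]
{A, B, D} --0--> {A, B, C, D, E}  [seen]
{A, B, D} --1--> {A, B, C, D, E}  [seen]
{A, B, D} --2--> {A, C, D, E}  [seen]
{C, E} --0--> {A, B, C, D, E}  [seen]
{C, E} --1--> {A, B, C, D, E}  [seen]
{C, E} --2--> {A, B, D, E}  [new]
{A, C, D, E} --0--> {A, B, C, D, E}  [seen]
{A, C, D, E} --1--> {A, B, C, D, E}  [seen]
{A, C, D, E} --2--> {A, B, C, D, E}  [seen]
{A, B, C, D, E} --0--> {A, B, C, D, E}  [seen]
{A, B, C, D, E} --1--> {A, B, C, D, E}  [seen]
{A, B, C, D, E} --2--> {A, B, C, D, E}  [seen]
{A, C, D} --0--> {B, C, D, E}  [new]
{A, C, D} --1--> {A, B, C, D, E}  [seen]
{A, C, D} --2--> {A, B, C, D, E}  [seen]
{A, B, D, E} --0--> {A, B, C, D, E}  [seen]
{A, B, D, E} --1--> {A, B, C, D, E}  [seen]
{A, B, D, E} --2--> {A, C, D, E}  [seen]
{B, C, D, E} --0--> {A, B, C, D, E}  [seen]
{B, C, D, E} --1--> {A, B, C, D, E}  [seen]
{B, C, D, E} --2--> {A, B, C, D, E}  [seen]
Reachable DFA states: {A}, {B, D}, {A, B, D}, {C, E}, {A, C, D, E}, {A, B, C, D, E}, {A, C, D}, {A, B, D, E}, {B, C, D, E}.

9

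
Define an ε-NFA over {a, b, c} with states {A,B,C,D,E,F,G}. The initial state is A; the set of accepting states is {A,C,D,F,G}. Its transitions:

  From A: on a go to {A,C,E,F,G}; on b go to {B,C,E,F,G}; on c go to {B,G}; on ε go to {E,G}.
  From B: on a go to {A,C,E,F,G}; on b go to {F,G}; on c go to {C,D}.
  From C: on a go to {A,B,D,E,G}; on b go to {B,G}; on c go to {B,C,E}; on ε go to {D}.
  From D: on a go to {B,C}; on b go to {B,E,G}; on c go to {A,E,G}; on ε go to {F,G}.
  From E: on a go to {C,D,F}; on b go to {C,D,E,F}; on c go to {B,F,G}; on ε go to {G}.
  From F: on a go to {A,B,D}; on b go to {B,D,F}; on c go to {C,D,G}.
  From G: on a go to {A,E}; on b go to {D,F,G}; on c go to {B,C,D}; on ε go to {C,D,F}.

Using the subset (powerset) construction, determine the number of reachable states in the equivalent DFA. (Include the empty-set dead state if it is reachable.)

Start state of the DFA: {A,C,D,E,F,G} (ε-closure of the NFA start).
{A,C,D,E,F,G} --a--> {A,B,C,D,E,F,G}  [new]
{A,C,D,E,F,G} --b--> {B,C,D,E,F,G}  [new]
{A,C,D,E,F,G} --c--> {A,B,C,D,E,F,G}  [seen]
{A,B,C,D,E,F,G} --a--> {A,B,C,D,E,F,G}  [seen]
{A,B,C,D,E,F,G} --b--> {B,C,D,E,F,G}  [seen]
{A,B,C,D,E,F,G} --c--> {A,B,C,D,E,F,G}  [seen]
{B,C,D,E,F,G} --a--> {A,B,C,D,E,F,G}  [seen]
{B,C,D,E,F,G} --b--> {B,C,D,E,F,G}  [seen]
{B,C,D,E,F,G} --c--> {A,B,C,D,E,F,G}  [seen]
Reachable DFA states: {A,C,D,E,F,G}, {A,B,C,D,E,F,G}, {B,C,D,E,F,G}.

3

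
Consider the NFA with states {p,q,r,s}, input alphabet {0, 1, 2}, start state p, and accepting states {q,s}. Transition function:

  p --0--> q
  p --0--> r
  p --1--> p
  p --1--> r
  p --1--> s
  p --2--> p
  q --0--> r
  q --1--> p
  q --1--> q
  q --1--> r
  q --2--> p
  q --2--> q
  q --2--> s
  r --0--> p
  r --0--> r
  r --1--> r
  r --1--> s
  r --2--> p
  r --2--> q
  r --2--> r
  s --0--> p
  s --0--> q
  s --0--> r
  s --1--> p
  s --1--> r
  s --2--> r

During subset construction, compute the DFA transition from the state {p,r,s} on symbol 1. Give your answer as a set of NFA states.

δ(p,1) = {p,r,s}; δ(r,1) = {r,s}; δ(s,1) = {p,r}.
Union: {p,r,s}.

{p,r,s}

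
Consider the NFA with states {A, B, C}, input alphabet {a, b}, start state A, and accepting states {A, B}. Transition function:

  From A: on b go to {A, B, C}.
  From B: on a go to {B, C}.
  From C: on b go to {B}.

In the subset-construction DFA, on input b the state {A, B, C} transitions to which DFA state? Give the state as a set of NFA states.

δ(A,b) = {A, B, C}; δ(B,b) = ∅; δ(C,b) = {B}.
Union: {A, B, C}.

{A, B, C}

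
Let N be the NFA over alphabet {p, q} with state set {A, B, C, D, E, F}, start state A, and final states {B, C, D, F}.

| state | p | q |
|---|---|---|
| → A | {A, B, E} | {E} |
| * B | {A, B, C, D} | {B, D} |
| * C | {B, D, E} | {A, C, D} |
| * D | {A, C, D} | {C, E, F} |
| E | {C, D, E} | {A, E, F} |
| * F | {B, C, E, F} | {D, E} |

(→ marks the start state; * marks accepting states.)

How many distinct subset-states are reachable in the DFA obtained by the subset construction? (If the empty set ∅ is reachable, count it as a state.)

Start state of the DFA: {A}.
{A} --p--> {A, B, E}  [new]
{A} --q--> {E}  [new]
{A, B, E} --p--> {A, B, C, D, E}  [new]
{A, B, E} --q--> {A, B, D, E, F}  [new]
{E} --p--> {C, D, E}  [new]
{E} --q--> {A, E, F}  [new]
{A, B, C, D, E} --p--> {A, B, C, D, E}  [seen]
{A, B, C, D, E} --q--> {A, B, C, D, E, F}  [new]
{A, B, D, E, F} --p--> {A, B, C, D, E, F}  [seen]
{A, B, D, E, F} --q--> {A, B, C, D, E, F}  [seen]
{C, D, E} --p--> {A, B, C, D, E}  [seen]
{C, D, E} --q--> {A, C, D, E, F}  [new]
{A, E, F} --p--> {A, B, C, D, E, F}  [seen]
{A, E, F} --q--> {A, D, E, F}  [new]
{A, B, C, D, E, F} --p--> {A, B, C, D, E, F}  [seen]
{A, B, C, D, E, F} --q--> {A, B, C, D, E, F}  [seen]
{A, C, D, E, F} --p--> {A, B, C, D, E, F}  [seen]
{A, C, D, E, F} --q--> {A, C, D, E, F}  [seen]
{A, D, E, F} --p--> {A, B, C, D, E, F}  [seen]
{A, D, E, F} --q--> {A, C, D, E, F}  [seen]
Reachable DFA states: {A}, {A, B, E}, {E}, {A, B, C, D, E}, {A, B, D, E, F}, {C, D, E}, {A, E, F}, {A, B, C, D, E, F}, {A, C, D, E, F}, {A, D, E, F}.

10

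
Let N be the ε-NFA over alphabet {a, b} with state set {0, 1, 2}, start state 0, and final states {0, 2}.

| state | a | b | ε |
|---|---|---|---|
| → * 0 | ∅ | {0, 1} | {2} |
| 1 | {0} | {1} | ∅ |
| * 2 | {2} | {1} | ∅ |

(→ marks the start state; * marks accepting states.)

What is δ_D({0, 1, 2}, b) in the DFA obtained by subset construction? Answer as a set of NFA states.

{0, 1, 2}

δ(0,b) = {0, 1}; δ(1,b) = {1}; δ(2,b) = {1}.
Union: {0, 1}.
ε-closure gives {0, 1, 2}.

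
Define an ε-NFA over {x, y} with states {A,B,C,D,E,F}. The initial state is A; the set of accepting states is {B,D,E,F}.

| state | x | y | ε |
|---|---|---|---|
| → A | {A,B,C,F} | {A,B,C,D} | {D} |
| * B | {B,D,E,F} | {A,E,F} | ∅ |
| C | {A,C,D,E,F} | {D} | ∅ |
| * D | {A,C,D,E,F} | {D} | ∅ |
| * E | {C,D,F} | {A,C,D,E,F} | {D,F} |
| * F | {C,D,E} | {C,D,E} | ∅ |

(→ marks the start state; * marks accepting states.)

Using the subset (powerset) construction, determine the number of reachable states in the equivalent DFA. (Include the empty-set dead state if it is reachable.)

3

Start state of the DFA: {A,D} (ε-closure of the NFA start).
{A,D} --x--> {A,B,C,D,E,F}  [new]
{A,D} --y--> {A,B,C,D}  [new]
{A,B,C,D,E,F} --x--> {A,B,C,D,E,F}  [seen]
{A,B,C,D,E,F} --y--> {A,B,C,D,E,F}  [seen]
{A,B,C,D} --x--> {A,B,C,D,E,F}  [seen]
{A,B,C,D} --y--> {A,B,C,D,E,F}  [seen]
Reachable DFA states: {A,D}, {A,B,C,D,E,F}, {A,B,C,D}.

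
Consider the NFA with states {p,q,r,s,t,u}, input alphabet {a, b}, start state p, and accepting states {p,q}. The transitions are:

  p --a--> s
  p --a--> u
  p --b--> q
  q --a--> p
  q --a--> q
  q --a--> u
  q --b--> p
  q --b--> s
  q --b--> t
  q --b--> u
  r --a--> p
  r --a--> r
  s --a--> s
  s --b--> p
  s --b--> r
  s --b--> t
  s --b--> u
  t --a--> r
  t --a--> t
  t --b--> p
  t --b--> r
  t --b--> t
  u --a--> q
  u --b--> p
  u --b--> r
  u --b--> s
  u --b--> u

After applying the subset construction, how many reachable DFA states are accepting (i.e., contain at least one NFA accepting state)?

9

Start state of the DFA: {p}.
{p} --a--> {s,u}  [new]
{p} --b--> {q}  [new]
{s,u} --a--> {q,s}  [new]
{s,u} --b--> {p,r,s,t,u}  [new]
{q} --a--> {p,q,u}  [new]
{q} --b--> {p,s,t,u}  [new]
{q,s} --a--> {p,q,s,u}  [new]
{q,s} --b--> {p,r,s,t,u}  [seen]
{p,r,s,t,u} --a--> {p,q,r,s,t,u}  [new]
{p,r,s,t,u} --b--> {p,q,r,s,t,u}  [seen]
{p,q,u} --a--> {p,q,s,u}  [seen]
{p,q,u} --b--> {p,q,r,s,t,u}  [seen]
{p,s,t,u} --a--> {q,r,s,t,u}  [new]
{p,s,t,u} --b--> {p,q,r,s,t,u}  [seen]
{p,q,s,u} --a--> {p,q,s,u}  [seen]
{p,q,s,u} --b--> {p,q,r,s,t,u}  [seen]
{p,q,r,s,t,u} --a--> {p,q,r,s,t,u}  [seen]
{p,q,r,s,t,u} --b--> {p,q,r,s,t,u}  [seen]
{q,r,s,t,u} --a--> {p,q,r,s,t,u}  [seen]
{q,r,s,t,u} --b--> {p,r,s,t,u}  [seen]
Reachable DFA states: {p}, {s,u}, {q}, {q,s}, {p,r,s,t,u}, {p,q,u}, {p,s,t,u}, {p,q,s,u}, {p,q,r,s,t,u}, {q,r,s,t,u}.
Accepting DFA states (contain an NFA accepting state): {p}, {q}, {q,s}, {p,r,s,t,u}, {p,q,u}, {p,s,t,u}, {p,q,s,u}, {p,q,r,s,t,u}, {q,r,s,t,u}.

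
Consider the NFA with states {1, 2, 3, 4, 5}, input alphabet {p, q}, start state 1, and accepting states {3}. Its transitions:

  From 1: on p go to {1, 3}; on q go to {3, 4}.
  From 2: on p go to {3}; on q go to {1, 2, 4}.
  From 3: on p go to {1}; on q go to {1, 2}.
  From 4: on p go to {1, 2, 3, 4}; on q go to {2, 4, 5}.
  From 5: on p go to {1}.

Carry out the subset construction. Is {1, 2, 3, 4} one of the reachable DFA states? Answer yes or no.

yes

Start state of the DFA: {1}.
{1} --p--> {1, 3}  [new]
{1} --q--> {3, 4}  [new]
{1, 3} --p--> {1, 3}  [seen]
{1, 3} --q--> {1, 2, 3, 4}  [new]
{3, 4} --p--> {1, 2, 3, 4}  [seen]
{3, 4} --q--> {1, 2, 4, 5}  [new]
{1, 2, 3, 4} --p--> {1, 2, 3, 4}  [seen]
{1, 2, 3, 4} --q--> {1, 2, 3, 4, 5}  [new]
{1, 2, 4, 5} --p--> {1, 2, 3, 4}  [seen]
{1, 2, 4, 5} --q--> {1, 2, 3, 4, 5}  [seen]
{1, 2, 3, 4, 5} --p--> {1, 2, 3, 4}  [seen]
{1, 2, 3, 4, 5} --q--> {1, 2, 3, 4, 5}  [seen]
Reachable DFA states: {1}, {1, 3}, {3, 4}, {1, 2, 3, 4}, {1, 2, 4, 5}, {1, 2, 3, 4, 5}.
{1, 2, 3, 4} is among them.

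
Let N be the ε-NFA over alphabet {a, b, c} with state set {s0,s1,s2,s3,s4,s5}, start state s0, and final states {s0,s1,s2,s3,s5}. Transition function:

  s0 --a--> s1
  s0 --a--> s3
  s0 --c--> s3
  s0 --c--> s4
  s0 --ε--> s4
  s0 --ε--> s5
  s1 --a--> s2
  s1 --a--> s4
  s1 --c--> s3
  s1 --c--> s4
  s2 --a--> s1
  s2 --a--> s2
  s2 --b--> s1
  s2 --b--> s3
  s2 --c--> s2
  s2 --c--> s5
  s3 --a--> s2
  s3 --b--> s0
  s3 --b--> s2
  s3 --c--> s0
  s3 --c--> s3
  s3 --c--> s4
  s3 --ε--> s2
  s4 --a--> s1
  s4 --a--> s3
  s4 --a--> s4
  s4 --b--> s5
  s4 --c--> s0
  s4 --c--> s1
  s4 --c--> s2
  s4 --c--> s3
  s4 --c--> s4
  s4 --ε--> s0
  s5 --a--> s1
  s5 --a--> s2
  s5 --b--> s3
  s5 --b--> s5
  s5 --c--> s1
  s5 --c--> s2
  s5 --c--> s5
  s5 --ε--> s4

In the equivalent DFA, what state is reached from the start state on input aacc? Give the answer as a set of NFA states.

Start: {s0,s4,s5}.
δ(s0,a) = {s1,s3}; δ(s4,a) = {s1,s3,s4}; δ(s5,a) = {s1,s2}.
Union: {s1,s2,s3,s4}.
ε-closure gives {s0,s1,s2,s3,s4,s5}.
After a: {s0,s1,s2,s3,s4,s5}.
δ(s0,a) = {s1,s3}; δ(s1,a) = {s2,s4}; δ(s2,a) = {s1,s2}; δ(s3,a) = {s2}; δ(s4,a) = {s1,s3,s4}; δ(s5,a) = {s1,s2}.
Union: {s1,s2,s3,s4}.
ε-closure gives {s0,s1,s2,s3,s4,s5}.
After a: {s0,s1,s2,s3,s4,s5}.
δ(s0,c) = {s3,s4}; δ(s1,c) = {s3,s4}; δ(s2,c) = {s2,s5}; δ(s3,c) = {s0,s3,s4}; δ(s4,c) = {s0,s1,s2,s3,s4}; δ(s5,c) = {s1,s2,s5}.
Union: {s0,s1,s2,s3,s4,s5}.
After c: {s0,s1,s2,s3,s4,s5}.
δ(s0,c) = {s3,s4}; δ(s1,c) = {s3,s4}; δ(s2,c) = {s2,s5}; δ(s3,c) = {s0,s3,s4}; δ(s4,c) = {s0,s1,s2,s3,s4}; δ(s5,c) = {s1,s2,s5}.
Union: {s0,s1,s2,s3,s4,s5}.
After c: {s0,s1,s2,s3,s4,s5}.

{s0,s1,s2,s3,s4,s5}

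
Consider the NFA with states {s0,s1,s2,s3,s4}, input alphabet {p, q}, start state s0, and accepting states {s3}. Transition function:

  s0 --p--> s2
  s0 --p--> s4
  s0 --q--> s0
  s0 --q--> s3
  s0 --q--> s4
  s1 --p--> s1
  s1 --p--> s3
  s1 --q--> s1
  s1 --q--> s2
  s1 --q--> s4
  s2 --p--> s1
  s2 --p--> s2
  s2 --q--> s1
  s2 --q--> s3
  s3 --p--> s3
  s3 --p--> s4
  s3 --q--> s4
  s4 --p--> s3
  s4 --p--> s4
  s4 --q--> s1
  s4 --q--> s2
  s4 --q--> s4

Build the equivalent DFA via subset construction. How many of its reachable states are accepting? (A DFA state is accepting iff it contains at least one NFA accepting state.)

4

Start state of the DFA: {s0}.
{s0} --p--> {s2,s4}  [new]
{s0} --q--> {s0,s3,s4}  [new]
{s2,s4} --p--> {s1,s2,s3,s4}  [new]
{s2,s4} --q--> {s1,s2,s3,s4}  [seen]
{s0,s3,s4} --p--> {s2,s3,s4}  [new]
{s0,s3,s4} --q--> {s0,s1,s2,s3,s4}  [new]
{s1,s2,s3,s4} --p--> {s1,s2,s3,s4}  [seen]
{s1,s2,s3,s4} --q--> {s1,s2,s3,s4}  [seen]
{s2,s3,s4} --p--> {s1,s2,s3,s4}  [seen]
{s2,s3,s4} --q--> {s1,s2,s3,s4}  [seen]
{s0,s1,s2,s3,s4} --p--> {s1,s2,s3,s4}  [seen]
{s0,s1,s2,s3,s4} --q--> {s0,s1,s2,s3,s4}  [seen]
Reachable DFA states: {s0}, {s2,s4}, {s0,s3,s4}, {s1,s2,s3,s4}, {s2,s3,s4}, {s0,s1,s2,s3,s4}.
Accepting DFA states (contain an NFA accepting state): {s0,s3,s4}, {s1,s2,s3,s4}, {s2,s3,s4}, {s0,s1,s2,s3,s4}.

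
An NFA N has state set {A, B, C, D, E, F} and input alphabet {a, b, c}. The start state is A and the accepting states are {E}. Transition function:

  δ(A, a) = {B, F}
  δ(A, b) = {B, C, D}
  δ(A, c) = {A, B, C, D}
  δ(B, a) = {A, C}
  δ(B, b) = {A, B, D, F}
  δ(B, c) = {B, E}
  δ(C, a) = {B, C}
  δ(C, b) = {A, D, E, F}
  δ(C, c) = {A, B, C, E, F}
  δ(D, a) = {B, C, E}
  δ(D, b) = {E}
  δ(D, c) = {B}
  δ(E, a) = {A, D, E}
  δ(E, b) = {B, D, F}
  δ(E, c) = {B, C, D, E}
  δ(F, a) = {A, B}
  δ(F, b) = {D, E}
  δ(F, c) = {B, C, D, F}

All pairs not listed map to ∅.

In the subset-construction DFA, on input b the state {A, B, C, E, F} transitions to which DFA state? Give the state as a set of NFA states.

δ(A,b) = {B, C, D}; δ(B,b) = {A, B, D, F}; δ(C,b) = {A, D, E, F}; δ(E,b) = {B, D, F}; δ(F,b) = {D, E}.
Union: {A, B, C, D, E, F}.

{A, B, C, D, E, F}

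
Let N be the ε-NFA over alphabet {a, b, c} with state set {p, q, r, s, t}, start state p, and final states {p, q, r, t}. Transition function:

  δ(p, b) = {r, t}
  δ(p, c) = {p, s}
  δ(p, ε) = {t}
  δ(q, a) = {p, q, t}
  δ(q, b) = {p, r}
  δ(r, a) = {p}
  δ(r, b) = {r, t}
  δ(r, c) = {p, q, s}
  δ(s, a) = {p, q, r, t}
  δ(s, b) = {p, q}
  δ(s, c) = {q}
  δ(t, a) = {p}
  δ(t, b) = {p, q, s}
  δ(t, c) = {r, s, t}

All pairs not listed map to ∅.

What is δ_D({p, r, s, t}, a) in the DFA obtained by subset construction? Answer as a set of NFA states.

{p, q, r, t}

δ(p,a) = ∅; δ(r,a) = {p}; δ(s,a) = {p, q, r, t}; δ(t,a) = {p}.
Union: {p, q, r, t}.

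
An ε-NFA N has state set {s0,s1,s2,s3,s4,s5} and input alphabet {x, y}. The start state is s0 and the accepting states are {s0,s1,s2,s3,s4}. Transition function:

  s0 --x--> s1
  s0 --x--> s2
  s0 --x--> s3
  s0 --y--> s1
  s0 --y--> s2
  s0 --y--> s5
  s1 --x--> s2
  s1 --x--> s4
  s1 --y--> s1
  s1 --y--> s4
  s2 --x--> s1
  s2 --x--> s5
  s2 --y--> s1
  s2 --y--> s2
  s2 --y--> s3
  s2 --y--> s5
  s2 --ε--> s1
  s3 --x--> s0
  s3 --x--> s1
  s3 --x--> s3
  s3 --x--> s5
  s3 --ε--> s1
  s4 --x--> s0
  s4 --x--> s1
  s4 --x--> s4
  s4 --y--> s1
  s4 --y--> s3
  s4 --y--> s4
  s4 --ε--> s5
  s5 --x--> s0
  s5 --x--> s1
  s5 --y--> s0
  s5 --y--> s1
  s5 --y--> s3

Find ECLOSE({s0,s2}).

{s0,s1,s2}

Begin with {s0,s2}.
s2 →ε {s1}; add s1.
ε-closure = {s0,s1,s2}.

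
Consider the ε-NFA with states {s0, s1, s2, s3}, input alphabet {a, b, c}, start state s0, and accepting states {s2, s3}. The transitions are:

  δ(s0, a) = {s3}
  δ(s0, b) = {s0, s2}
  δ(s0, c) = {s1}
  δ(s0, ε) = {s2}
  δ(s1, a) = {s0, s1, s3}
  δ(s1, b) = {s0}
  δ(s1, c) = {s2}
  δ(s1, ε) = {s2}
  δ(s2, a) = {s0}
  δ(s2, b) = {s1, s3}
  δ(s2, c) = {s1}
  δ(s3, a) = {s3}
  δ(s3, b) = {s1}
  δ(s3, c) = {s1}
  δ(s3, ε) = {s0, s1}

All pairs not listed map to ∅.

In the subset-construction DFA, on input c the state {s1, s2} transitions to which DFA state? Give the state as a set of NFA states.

{s1, s2}

δ(s1,c) = {s2}; δ(s2,c) = {s1}.
Union: {s1, s2}.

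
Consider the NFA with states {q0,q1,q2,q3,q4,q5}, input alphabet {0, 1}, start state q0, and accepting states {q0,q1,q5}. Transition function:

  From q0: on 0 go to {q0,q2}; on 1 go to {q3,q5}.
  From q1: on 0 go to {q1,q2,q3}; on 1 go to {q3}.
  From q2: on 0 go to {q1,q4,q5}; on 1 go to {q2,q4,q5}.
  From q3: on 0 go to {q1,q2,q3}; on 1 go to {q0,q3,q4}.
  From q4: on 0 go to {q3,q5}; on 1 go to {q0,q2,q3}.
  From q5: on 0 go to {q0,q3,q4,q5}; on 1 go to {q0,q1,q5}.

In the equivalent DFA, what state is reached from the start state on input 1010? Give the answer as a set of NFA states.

Start: {q0}.
δ(q0,1) = {q3,q5}.
Union: {q3,q5}.
After 1: {q3,q5}.
δ(q3,0) = {q1,q2,q3}; δ(q5,0) = {q0,q3,q4,q5}.
Union: {q0,q1,q2,q3,q4,q5}.
After 0: {q0,q1,q2,q3,q4,q5}.
δ(q0,1) = {q3,q5}; δ(q1,1) = {q3}; δ(q2,1) = {q2,q4,q5}; δ(q3,1) = {q0,q3,q4}; δ(q4,1) = {q0,q2,q3}; δ(q5,1) = {q0,q1,q5}.
Union: {q0,q1,q2,q3,q4,q5}.
After 1: {q0,q1,q2,q3,q4,q5}.
δ(q0,0) = {q0,q2}; δ(q1,0) = {q1,q2,q3}; δ(q2,0) = {q1,q4,q5}; δ(q3,0) = {q1,q2,q3}; δ(q4,0) = {q3,q5}; δ(q5,0) = {q0,q3,q4,q5}.
Union: {q0,q1,q2,q3,q4,q5}.
After 0: {q0,q1,q2,q3,q4,q5}.

{q0,q1,q2,q3,q4,q5}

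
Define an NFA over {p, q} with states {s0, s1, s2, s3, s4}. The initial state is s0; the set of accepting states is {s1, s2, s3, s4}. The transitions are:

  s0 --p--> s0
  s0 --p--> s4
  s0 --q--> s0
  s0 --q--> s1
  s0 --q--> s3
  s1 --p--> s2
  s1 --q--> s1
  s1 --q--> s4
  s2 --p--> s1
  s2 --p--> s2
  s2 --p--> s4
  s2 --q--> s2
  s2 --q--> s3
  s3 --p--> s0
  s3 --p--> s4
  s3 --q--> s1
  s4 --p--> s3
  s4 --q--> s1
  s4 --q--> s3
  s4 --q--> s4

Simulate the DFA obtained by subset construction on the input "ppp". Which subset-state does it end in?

Start: {s0}.
δ(s0,p) = {s0, s4}.
Union: {s0, s4}.
After p: {s0, s4}.
δ(s0,p) = {s0, s4}; δ(s4,p) = {s3}.
Union: {s0, s3, s4}.
After p: {s0, s3, s4}.
δ(s0,p) = {s0, s4}; δ(s3,p) = {s0, s4}; δ(s4,p) = {s3}.
Union: {s0, s3, s4}.
After p: {s0, s3, s4}.

{s0, s3, s4}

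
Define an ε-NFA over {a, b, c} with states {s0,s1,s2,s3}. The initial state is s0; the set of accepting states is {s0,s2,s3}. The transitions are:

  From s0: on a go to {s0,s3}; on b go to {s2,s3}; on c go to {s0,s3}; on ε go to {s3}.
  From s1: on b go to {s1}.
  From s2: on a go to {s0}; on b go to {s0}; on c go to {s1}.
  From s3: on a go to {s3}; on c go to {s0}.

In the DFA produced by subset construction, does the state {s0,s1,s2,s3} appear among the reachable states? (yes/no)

Start state of the DFA: {s0,s3} (ε-closure of the NFA start).
{s0,s3} --a--> {s0,s3}  [seen]
{s0,s3} --b--> {s2,s3}  [new]
{s0,s3} --c--> {s0,s3}  [seen]
{s2,s3} --a--> {s0,s3}  [seen]
{s2,s3} --b--> {s0,s3}  [seen]
{s2,s3} --c--> {s0,s1,s3}  [new]
{s0,s1,s3} --a--> {s0,s3}  [seen]
{s0,s1,s3} --b--> {s1,s2,s3}  [new]
{s0,s1,s3} --c--> {s0,s3}  [seen]
{s1,s2,s3} --a--> {s0,s3}  [seen]
{s1,s2,s3} --b--> {s0,s1,s3}  [seen]
{s1,s2,s3} --c--> {s0,s1,s3}  [seen]
Reachable DFA states: {s0,s3}, {s2,s3}, {s0,s1,s3}, {s1,s2,s3}.
{s0,s1,s2,s3} is not among them.

no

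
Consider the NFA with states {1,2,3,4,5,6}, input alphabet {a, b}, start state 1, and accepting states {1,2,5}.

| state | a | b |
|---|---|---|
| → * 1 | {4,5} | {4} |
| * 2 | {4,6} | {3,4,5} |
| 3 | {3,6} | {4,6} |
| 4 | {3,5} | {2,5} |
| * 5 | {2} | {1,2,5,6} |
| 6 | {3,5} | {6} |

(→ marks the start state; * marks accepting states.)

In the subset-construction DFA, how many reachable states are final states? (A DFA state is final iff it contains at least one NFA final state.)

Start state of the DFA: {1}.
{1} --a--> {4,5}  [new]
{1} --b--> {4}  [new]
{4,5} --a--> {2,3,5}  [new]
{4,5} --b--> {1,2,5,6}  [new]
{4} --a--> {3,5}  [new]
{4} --b--> {2,5}  [new]
{2,3,5} --a--> {2,3,4,6}  [new]
{2,3,5} --b--> {1,2,3,4,5,6}  [new]
{1,2,5,6} --a--> {2,3,4,5,6}  [new]
{1,2,5,6} --b--> {1,2,3,4,5,6}  [seen]
{3,5} --a--> {2,3,6}  [new]
{3,5} --b--> {1,2,4,5,6}  [new]
{2,5} --a--> {2,4,6}  [new]
{2,5} --b--> {1,2,3,4,5,6}  [seen]
{2,3,4,6} --a--> {3,4,5,6}  [new]
{2,3,4,6} --b--> {2,3,4,5,6}  [seen]
{1,2,3,4,5,6} --a--> {2,3,4,5,6}  [seen]
{1,2,3,4,5,6} --b--> {1,2,3,4,5,6}  [seen]
{2,3,4,5,6} --a--> {2,3,4,5,6}  [seen]
{2,3,4,5,6} --b--> {1,2,3,4,5,6}  [seen]
{2,3,6} --a--> {3,4,5,6}  [seen]
{2,3,6} --b--> {3,4,5,6}  [seen]
{1,2,4,5,6} --a--> {2,3,4,5,6}  [seen]
{1,2,4,5,6} --b--> {1,2,3,4,5,6}  [seen]
{2,4,6} --a--> {3,4,5,6}  [seen]
{2,4,6} --b--> {2,3,4,5,6}  [seen]
{3,4,5,6} --a--> {2,3,5,6}  [new]
{3,4,5,6} --b--> {1,2,4,5,6}  [seen]
{2,3,5,6} --a--> {2,3,4,5,6}  [seen]
{2,3,5,6} --b--> {1,2,3,4,5,6}  [seen]
Reachable DFA states: {1}, {4,5}, {4}, {2,3,5}, {1,2,5,6}, {3,5}, {2,5}, {2,3,4,6}, {1,2,3,4,5,6}, {2,3,4,5,6}, {2,3,6}, {1,2,4,5,6}, {2,4,6}, {3,4,5,6}, {2,3,5,6}.
Accepting DFA states (contain an NFA accepting state): {1}, {4,5}, {2,3,5}, {1,2,5,6}, {3,5}, {2,5}, {2,3,4,6}, {1,2,3,4,5,6}, {2,3,4,5,6}, {2,3,6}, {1,2,4,5,6}, {2,4,6}, {3,4,5,6}, {2,3,5,6}.

14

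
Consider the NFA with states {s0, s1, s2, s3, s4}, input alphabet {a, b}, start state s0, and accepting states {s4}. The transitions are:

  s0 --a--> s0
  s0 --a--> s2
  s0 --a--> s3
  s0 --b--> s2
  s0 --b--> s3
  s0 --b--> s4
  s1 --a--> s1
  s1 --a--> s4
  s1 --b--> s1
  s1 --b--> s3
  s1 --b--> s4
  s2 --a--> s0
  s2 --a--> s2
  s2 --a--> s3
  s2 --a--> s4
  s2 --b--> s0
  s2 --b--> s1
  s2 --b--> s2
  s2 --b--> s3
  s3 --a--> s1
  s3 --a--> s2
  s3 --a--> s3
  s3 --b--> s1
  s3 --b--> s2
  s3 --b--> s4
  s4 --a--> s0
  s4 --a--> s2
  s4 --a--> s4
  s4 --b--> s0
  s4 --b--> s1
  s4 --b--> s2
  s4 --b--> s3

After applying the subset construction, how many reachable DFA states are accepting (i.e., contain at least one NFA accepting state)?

2

Start state of the DFA: {s0}.
{s0} --a--> {s0, s2, s3}  [new]
{s0} --b--> {s2, s3, s4}  [new]
{s0, s2, s3} --a--> {s0, s1, s2, s3, s4}  [new]
{s0, s2, s3} --b--> {s0, s1, s2, s3, s4}  [seen]
{s2, s3, s4} --a--> {s0, s1, s2, s3, s4}  [seen]
{s2, s3, s4} --b--> {s0, s1, s2, s3, s4}  [seen]
{s0, s1, s2, s3, s4} --a--> {s0, s1, s2, s3, s4}  [seen]
{s0, s1, s2, s3, s4} --b--> {s0, s1, s2, s3, s4}  [seen]
Reachable DFA states: {s0}, {s0, s2, s3}, {s2, s3, s4}, {s0, s1, s2, s3, s4}.
Accepting DFA states (contain an NFA accepting state): {s2, s3, s4}, {s0, s1, s2, s3, s4}.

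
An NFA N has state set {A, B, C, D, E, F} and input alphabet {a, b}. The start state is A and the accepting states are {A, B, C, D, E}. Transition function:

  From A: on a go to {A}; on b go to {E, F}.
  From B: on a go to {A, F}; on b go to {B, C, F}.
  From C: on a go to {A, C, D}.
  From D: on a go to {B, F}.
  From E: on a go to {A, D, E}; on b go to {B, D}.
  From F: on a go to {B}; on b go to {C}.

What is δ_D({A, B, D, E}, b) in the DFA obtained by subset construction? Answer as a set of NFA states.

{B, C, D, E, F}

δ(A,b) = {E, F}; δ(B,b) = {B, C, F}; δ(D,b) = ∅; δ(E,b) = {B, D}.
Union: {B, C, D, E, F}.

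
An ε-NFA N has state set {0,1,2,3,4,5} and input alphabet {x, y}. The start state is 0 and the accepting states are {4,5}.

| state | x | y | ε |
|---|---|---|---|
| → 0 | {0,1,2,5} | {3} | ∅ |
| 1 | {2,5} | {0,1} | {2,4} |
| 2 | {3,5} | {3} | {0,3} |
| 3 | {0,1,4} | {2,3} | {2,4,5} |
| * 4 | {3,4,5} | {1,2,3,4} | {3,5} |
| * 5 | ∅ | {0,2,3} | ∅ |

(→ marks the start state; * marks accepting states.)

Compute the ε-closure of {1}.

{0,1,2,3,4,5}

Begin with {1}.
1 →ε {2,4}; add 2, 4.
4 →ε {3,5}; add 3, 5.
2 →ε {0,3}; add 0.
ε-closure = {0,1,2,3,4,5}.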